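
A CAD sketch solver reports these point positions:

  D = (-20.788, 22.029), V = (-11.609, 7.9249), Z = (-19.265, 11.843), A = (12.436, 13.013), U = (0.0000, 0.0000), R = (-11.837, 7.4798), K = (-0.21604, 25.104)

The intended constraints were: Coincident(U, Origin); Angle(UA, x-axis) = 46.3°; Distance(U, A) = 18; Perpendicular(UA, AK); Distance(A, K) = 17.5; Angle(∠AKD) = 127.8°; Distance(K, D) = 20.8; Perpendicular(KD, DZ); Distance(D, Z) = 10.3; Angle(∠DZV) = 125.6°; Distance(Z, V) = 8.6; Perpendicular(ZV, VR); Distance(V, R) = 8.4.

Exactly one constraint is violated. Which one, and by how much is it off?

Distance(V, R) = 8.4 — off by 7.90.

U = (0.00, 0.00) ✓; UA at 46.30° ✓; |UA| = 18.00 ✓; ∠(UA, AK) = 90.00° ✓; |AK| = 17.50 ✓; ∠AKD = 127.8° ✓; |KD| = 20.80 ✓; ∠(KD, DZ) = 90.00° ✓; |DZ| = 10.30 ✓; ∠DZV = 125.6° ✓; |ZV| = 8.600 ✓; ∠(ZV, VR) = 90.02° ✓; |VR| = 0.5001 ✗.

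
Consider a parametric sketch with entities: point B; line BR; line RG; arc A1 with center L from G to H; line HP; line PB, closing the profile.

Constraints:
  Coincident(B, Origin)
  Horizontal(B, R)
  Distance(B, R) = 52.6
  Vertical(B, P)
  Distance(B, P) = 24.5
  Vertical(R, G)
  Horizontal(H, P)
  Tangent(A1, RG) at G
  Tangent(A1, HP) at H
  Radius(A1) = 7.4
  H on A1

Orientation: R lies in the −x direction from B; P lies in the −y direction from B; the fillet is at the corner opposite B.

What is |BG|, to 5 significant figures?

55.310

B is at the origin; B and R share the same y with |BR| = 52.6 and R on the −x side, so R = (-52.600, 0.0000). BP is vertical with |BP| = 24.5 and P on the −y side, so P = (0.0000, -24.500). The virtual corner opposite B is at (-52.600, -24.500). The tangent condition forces LG to be normal to RG and the tangent condition forces LH to be normal to HP, with radius 7.4, so the center L sits 7.4 in from both sides at L = (-45.200, -17.100). That places the tangent points at G = (-52.600, -17.100) on RG and H = (-45.200, -24.500) on HP. Then |BG| = |G − B| = 55.310.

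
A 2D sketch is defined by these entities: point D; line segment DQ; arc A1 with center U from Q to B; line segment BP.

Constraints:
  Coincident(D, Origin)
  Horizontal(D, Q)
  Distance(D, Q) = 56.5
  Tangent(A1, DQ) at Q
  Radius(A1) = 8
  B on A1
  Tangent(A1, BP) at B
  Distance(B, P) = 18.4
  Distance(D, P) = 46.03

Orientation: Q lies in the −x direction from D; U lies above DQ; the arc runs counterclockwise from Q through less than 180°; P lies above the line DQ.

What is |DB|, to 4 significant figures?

49.56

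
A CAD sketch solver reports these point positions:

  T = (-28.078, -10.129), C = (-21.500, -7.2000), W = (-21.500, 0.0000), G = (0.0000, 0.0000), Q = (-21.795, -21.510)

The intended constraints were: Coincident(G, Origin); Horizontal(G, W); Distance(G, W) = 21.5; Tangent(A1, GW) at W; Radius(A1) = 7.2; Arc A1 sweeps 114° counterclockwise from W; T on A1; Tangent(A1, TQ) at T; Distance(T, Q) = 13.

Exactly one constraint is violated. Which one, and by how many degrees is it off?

Tangent(A1, TQ) at T — off by 4.90°.

G = (0.00, 0.00) ✓; G.y = 0.00, W.y = 0.00 ✓; |GW| = 21.50 ✓; ∠(CW, WG) = 90.00° ✓; |CW| = 7.200 ✓; bearing(C→T) − bearing(C→W) = 114.0° ✓; |CT| = 7.201 ✓; ∠(CT, TQ) = 85.10° ✗; |TQ| = 13.00 ✓.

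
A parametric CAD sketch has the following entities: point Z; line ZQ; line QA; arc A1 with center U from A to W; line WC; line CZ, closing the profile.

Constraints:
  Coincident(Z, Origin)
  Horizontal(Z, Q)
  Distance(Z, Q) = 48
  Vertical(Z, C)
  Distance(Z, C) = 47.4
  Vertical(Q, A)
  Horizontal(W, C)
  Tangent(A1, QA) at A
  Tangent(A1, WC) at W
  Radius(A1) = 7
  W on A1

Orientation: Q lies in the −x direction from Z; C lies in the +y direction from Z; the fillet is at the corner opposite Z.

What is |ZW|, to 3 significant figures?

62.7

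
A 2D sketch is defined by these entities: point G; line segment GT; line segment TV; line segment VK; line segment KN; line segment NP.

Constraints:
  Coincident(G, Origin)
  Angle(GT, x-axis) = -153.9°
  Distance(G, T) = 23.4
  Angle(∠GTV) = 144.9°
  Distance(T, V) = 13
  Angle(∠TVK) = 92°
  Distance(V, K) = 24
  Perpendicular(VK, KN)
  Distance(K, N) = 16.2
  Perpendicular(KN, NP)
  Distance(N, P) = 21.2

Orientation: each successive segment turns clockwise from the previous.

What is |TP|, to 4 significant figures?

4.569

G is at the origin; GT runs at -153.9° with length 23.4, so T = (-21.01, -10.29). ∠GTV = 144.9° gives TV at 171.0° from the x-axis; with |TV| = 13.0, V = (-33.85, -8.261). ∠TVK = 92.0° gives VK at 83.00° from the x-axis; with |VK| = 24.0, K = (-30.93, 15.56). VK ⟂ KN, so KN runs at -7.000°; with |KN| = 16.2, N = (-14.85, 13.59). KN ⟂ NP, so NP runs at -97.00°; with |NP| = 21.2, P = (-17.43, -7.456). Then |TP| = |P − T| = 4.569.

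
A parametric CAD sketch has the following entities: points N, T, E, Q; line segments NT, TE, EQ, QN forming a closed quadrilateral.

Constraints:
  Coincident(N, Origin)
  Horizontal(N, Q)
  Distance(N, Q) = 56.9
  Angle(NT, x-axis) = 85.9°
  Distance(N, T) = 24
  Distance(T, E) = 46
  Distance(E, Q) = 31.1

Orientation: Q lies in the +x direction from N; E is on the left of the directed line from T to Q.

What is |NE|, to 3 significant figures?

55.9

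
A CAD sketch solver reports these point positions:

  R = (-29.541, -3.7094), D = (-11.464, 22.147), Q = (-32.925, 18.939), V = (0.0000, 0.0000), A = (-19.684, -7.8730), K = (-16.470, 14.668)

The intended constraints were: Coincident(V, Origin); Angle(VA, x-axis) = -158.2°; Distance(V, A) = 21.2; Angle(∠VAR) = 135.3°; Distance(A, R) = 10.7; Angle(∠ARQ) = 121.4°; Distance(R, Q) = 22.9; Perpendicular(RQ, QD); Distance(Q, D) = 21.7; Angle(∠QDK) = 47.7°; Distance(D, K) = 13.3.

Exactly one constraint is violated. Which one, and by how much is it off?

Distance(D, K) = 13.3 — off by 4.30.

V = (0.00, 0.00) ✓; VA at -158.2° ✓; |VA| = 21.20 ✓; ∠VAR = 135.3° ✓; |AR| = 10.70 ✓; ∠ARQ = 121.4° ✓; |RQ| = 22.90 ✓; ∠(RQ, QD) = 90.00° ✓; |QD| = 21.70 ✓; ∠QDK = 47.70° ✓; |DK| = 9.000 ✗.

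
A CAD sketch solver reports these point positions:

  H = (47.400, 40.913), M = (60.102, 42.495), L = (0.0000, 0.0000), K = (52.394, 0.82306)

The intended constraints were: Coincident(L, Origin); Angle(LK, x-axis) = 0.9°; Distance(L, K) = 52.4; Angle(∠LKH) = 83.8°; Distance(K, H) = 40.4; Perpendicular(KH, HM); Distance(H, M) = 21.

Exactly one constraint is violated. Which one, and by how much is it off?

Distance(H, M) = 21 — off by 8.20.

L = (0.00, 0.00) ✓; LK at 0.9000° ✓; |LK| = 52.40 ✓; ∠LKH = 83.80° ✓; |KH| = 40.40 ✓; ∠(KH, HM) = 90.00° ✓; |HM| = 12.80 ✗.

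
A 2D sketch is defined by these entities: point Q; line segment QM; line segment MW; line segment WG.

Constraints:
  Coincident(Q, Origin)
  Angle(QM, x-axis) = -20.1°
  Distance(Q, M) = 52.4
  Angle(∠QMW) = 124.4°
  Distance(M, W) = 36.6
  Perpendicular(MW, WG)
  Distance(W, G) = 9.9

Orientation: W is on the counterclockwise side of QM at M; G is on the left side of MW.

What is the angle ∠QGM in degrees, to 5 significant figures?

41.863°

∠QMW = 124.4°, so MW runs at -20.1° + (180° − 124.4°) = 35.500° from the x-axis; with |MW| = 36.6, W = M + 36.6·(cos 35.500°, sin 35.500°) = (79.005, 3.2460). MW is perpendicular to WG; with |WG| = 9.9 on the left of MW, G = W + 9.9·(-0.58070, 0.81412) = (73.256, 11.306). Then cos ∠QGM = GQ·GM / (|GQ||GM|), giving 41.863°.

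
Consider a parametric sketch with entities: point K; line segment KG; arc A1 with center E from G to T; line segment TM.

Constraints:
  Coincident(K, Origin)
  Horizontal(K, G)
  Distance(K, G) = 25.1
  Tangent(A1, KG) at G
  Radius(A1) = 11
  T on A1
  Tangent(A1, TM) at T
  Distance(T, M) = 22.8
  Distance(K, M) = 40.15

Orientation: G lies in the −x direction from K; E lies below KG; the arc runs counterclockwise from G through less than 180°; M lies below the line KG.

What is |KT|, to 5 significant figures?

38.075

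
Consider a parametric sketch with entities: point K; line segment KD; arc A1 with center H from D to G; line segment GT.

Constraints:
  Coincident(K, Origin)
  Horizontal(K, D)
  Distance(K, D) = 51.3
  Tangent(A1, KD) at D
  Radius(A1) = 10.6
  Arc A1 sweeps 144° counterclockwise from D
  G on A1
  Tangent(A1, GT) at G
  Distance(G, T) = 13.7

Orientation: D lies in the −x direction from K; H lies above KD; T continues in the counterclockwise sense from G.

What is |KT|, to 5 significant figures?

62.406

K is at the origin; K and D share the same y with |KD| = 51.3 and D on the −x side, so D = (-51.300, 0.0000). A1 meets KD tangentially, so HD is at right angles to KD, so H = D + (0, 10.6) = (-51.300, 10.600). On A1, D sits at bearing -90° from H; a 144° counterclockwise sweep puts G at bearing 54°, so G = H + 10.6·(cos 54°, sin 54°) = (-45.069, 19.176). Since A1 is tangent to GT there, HG ⟂ GT, so GT runs along (−sin 54°, cos 54°); with |GT| = 13.7, T = (-56.153, 27.228). Then |KT| = |T − K| = 62.406.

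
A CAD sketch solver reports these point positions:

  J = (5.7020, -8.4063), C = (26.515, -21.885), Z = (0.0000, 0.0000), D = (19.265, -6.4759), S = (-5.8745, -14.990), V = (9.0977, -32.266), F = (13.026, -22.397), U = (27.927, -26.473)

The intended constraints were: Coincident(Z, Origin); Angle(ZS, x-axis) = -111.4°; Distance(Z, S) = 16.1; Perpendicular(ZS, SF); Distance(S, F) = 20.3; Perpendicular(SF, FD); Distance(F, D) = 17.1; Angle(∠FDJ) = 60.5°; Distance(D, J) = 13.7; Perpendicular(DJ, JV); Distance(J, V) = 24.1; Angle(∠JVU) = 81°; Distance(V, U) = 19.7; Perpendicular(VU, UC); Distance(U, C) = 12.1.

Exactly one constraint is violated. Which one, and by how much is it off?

Distance(U, C) = 12.1 — off by 7.30.

Z = (0.00, 0.00) ✓; ZS at -111.4° ✓; |ZS| = 16.10 ✓; ∠(ZS, SF) = 90.00° ✓; |SF| = 20.30 ✓; ∠(SF, FD) = 90.00° ✓; |FD| = 17.10 ✓; ∠FDJ = 60.50° ✓; |DJ| = 13.70 ✓; ∠(DJ, JV) = 90.00° ✓; |JV| = 24.10 ✓; ∠JVU = 81.00° ✓; |VU| = 19.70 ✓; ∠(VU, UC) = 90.01° ✓; |UC| = 4.800 ✗.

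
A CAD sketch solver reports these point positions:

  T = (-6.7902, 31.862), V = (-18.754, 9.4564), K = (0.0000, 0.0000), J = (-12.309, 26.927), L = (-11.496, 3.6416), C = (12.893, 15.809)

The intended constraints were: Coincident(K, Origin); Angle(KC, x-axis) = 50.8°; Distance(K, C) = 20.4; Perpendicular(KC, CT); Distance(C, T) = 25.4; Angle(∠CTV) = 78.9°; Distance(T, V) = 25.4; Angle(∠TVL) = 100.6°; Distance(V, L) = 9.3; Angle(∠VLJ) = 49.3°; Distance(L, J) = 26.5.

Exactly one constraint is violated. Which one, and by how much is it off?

Distance(L, J) = 26.5 — off by 3.20.

K = (0.00, 0.00) ✓; KC at 50.80° ✓; |KC| = 20.40 ✓; ∠(KC, CT) = 90.00° ✓; |CT| = 25.40 ✓; ∠CTV = 78.90° ✓; |TV| = 25.40 ✓; ∠TVL = 100.6° ✓; |VL| = 9.300 ✓; ∠VLJ = 49.30° ✓; |LJ| = 23.30 ✗.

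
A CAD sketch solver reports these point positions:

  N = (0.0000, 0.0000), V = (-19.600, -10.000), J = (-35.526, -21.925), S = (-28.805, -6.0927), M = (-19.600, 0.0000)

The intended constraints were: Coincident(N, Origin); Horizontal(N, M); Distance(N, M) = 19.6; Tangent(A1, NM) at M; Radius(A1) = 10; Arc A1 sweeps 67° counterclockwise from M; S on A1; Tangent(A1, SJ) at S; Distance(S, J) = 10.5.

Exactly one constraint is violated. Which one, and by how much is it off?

Distance(S, J) = 10.5 — off by 6.70.

N = (0.00, 0.00) ✓; N.y = 0.00, M.y = 0.00 ✓; |NM| = 19.60 ✓; ∠(VM, MN) = 90.00° ✓; |VM| = 10.00 ✓; bearing(V→S) − bearing(V→M) = 67.00° ✓; |VS| = 10.00 ✓; ∠(VS, SJ) = 90.00° ✓; |SJ| = 17.20 ✗.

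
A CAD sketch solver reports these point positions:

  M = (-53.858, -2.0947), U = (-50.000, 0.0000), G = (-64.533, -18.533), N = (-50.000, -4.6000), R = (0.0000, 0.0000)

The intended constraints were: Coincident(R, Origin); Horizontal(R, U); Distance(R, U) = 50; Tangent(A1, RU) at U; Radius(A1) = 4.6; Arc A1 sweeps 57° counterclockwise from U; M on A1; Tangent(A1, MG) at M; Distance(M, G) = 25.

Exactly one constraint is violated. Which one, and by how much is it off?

Distance(M, G) = 25 — off by 5.40.

R = (0.00, 0.00) ✓; R.y = 0.00, U.y = 0.00 ✓; |RU| = 50.00 ✓; ∠(NU, UR) = 90.00° ✓; |NU| = 4.600 ✓; bearing(N→M) − bearing(N→U) = 57.00° ✓; |NM| = 4.600 ✓; ∠(NM, MG) = 90.00° ✓; |MG| = 19.60 ✗.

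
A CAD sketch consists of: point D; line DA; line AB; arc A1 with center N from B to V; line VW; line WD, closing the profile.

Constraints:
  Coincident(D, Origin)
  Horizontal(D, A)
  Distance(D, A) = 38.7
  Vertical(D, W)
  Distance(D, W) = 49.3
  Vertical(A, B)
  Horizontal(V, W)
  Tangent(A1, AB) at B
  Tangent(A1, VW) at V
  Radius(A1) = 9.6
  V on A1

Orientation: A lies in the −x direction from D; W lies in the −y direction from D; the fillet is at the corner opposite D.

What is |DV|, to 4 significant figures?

57.25

D is at the origin; DA is horizontal with |DA| = 38.7 and A on the −x side, so A = (-38.70, 0.000). D and W share the same x with |DW| = 49.3 and W on the −y side, so W = (0.000, -49.30). The virtual corner opposite D is at (-38.70, -49.30). Tangency of A1 to AB means the radius NB is perpendicular to AB and since A1 is tangent to VW there, NV ⟂ VW, with radius 9.6, so the center N sits 9.6 in from both sides at N = (-29.10, -39.70). That places the tangent points at B = (-38.70, -39.70) on AB and V = (-29.10, -49.30) on VW. Then |DV| = |V − D| = 57.25.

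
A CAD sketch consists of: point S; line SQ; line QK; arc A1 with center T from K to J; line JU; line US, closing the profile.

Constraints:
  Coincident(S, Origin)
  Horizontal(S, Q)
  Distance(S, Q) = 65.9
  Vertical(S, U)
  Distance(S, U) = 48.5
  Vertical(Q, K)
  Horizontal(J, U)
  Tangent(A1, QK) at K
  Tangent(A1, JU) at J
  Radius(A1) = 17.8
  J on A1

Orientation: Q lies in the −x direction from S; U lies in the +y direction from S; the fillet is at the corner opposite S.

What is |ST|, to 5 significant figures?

57.062

S and U share the same x with |SU| = 48.5 and U on the +y side, so U = (0.0000, 48.500). The virtual corner opposite S is at (-65.900, 48.500). Tangency of A1 to QK means the radius TK is perpendicular to QK and A1 meets JU tangentially, so TJ is at right angles to JU, with radius 17.8, so the center T sits 17.8 in from both sides at T = (-48.100, 30.700). Then |ST| = |T − S| = 57.062.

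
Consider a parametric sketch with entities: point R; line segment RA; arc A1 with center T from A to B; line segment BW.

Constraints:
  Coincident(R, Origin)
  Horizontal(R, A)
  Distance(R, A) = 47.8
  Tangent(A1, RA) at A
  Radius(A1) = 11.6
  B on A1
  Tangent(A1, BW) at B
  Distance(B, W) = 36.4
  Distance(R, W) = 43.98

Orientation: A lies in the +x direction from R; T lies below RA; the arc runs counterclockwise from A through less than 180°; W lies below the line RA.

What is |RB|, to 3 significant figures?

38.0

Checks: |TB| = 11.60 ✓; ∠(TB, BW) = 90.00° ✓; |BW| = 36.40 ✓; |RW| = 43.98 ✓.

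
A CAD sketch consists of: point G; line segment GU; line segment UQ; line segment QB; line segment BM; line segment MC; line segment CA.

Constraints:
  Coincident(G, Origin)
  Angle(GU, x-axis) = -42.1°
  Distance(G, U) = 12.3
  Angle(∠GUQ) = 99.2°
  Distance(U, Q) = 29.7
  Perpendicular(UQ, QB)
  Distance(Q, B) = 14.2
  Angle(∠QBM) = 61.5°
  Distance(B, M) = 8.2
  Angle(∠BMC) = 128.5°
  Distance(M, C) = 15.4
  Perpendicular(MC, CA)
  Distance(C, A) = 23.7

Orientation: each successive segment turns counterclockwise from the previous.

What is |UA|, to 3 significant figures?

44.1

G is at the origin; GU runs at -42.1° with length 12.3, so U = (9.13, -8.25). ∠GUQ = 99.2° gives UQ at 38.7° from the x-axis; with |UQ| = 29.7, Q = (32.3, 10.3). UQ is perpendicular to QB, so QB runs at 129°; with |QB| = 14.2, B = (23.4, 21.4). ∠QBM = 61.5° gives BM at -113° from the x-axis; with |BM| = 8.2, M = (20.2, 13.8). ∠BMC = 128.5° gives MC at -61.3° from the x-axis; with |MC| = 15.4, C = (27.6, 0.338). MC ⟂ CA, so CA runs at 28.7°; with |CA| = 23.7, A = (48.4, 11.7). Then |UA| = |A − U| = 44.1.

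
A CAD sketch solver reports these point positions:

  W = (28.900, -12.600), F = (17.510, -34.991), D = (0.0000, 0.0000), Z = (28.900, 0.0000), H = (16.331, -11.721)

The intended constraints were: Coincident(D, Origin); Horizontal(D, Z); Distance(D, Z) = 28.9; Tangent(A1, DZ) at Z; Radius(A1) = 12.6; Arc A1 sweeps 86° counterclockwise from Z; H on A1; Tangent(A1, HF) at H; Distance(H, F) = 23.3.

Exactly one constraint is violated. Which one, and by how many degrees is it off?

Tangent(A1, HF) at H — off by 6.90°.

D = (0.00, 0.00) ✓; D.y = 0.00, Z.y = 0.00 ✓; |DZ| = 28.90 ✓; ∠(WZ, ZD) = 90.00° ✓; |WZ| = 12.60 ✓; bearing(W→H) − bearing(W→Z) = 86.00° ✓; |WH| = 12.60 ✓; ∠(WH, HF) = 83.10° ✗; |HF| = 23.30 ✓.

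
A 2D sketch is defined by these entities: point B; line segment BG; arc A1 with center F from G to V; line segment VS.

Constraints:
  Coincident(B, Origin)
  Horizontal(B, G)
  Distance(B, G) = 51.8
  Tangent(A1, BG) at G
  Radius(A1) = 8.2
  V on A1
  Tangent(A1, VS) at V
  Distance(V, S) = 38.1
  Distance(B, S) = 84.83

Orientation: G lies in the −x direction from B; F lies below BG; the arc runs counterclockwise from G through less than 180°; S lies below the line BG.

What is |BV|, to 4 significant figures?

59.45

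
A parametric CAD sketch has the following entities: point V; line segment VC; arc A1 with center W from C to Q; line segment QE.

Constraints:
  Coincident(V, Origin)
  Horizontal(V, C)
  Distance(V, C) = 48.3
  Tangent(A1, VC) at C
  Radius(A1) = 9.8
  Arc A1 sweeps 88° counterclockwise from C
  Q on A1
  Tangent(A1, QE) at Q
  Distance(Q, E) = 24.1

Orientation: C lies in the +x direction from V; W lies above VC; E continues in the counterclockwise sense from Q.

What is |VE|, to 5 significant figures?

67.812

On A1, C sits at bearing -90° from W; an 88° counterclockwise sweep puts Q at bearing -2°, so Q = W + 9.8·(cos -2°, sin -2°) = (58.094, 9.4580). The tangent condition forces WQ to be normal to QE, so QE runs along (−sin -2°, cos -2°); with |QE| = 24.1, E = (58.935, 33.543). Then |VE| = |E − V| = 67.812.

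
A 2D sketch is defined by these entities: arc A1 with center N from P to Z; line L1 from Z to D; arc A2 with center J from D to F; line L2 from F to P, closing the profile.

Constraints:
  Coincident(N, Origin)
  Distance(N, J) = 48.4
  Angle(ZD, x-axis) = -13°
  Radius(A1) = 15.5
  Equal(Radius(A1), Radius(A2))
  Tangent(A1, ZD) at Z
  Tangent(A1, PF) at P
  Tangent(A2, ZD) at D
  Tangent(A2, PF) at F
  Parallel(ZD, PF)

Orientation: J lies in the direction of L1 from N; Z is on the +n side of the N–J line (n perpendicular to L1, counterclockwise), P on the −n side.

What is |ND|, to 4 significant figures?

50.82

The slot axis is L1's direction at -13.0°, so u = (cos -13.0°, sin -13.0°) = (0.9744, -0.2250) and n = (−sin -13.0°, cos -13.0°) = (0.2250, 0.9744). N is at the origin and J lies 48.4 along u from N, so J = 48.4·u = (47.16, -10.89). Tangency of A1 to both parallel lines with radius 15.5 puts Z and P at N ± 15.5·n: Z = (3.487, 15.10), P = (-3.487, -15.10). Equal radii place D and F the same way about J: D = J + 15.5·n = (50.65, 4.215), F = J − 15.5·n = (43.67, -25.99). Then |ND| = |D − N| = 50.82.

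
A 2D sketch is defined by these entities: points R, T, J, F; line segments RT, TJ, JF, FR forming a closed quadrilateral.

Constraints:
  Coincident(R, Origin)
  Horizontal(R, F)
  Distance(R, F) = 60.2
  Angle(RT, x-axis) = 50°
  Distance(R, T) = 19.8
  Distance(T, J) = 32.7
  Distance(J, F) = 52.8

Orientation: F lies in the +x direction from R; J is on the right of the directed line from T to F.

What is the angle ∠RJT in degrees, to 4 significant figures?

34.86°

R is at the origin; RF is horizontal with |RF| = 60.2 and F in +x, so F = (60.2, 0). RT runs at 50.0° with |RT| = 19.8, so T = (12.73, 15.17). J is determined by |TJ| = 32.7 and |JF| = 52.8 together: it lies at the intersection of circle(T, 32.7) and circle(F, 52.8). With |TF| = 49.84, the foot of the radical line on TF is 7.677 from T and the perpendicular offset is √(32.7² − 7.677²) = 31.79. Taking the right-of-TF solution: J = (10.37, -17.45).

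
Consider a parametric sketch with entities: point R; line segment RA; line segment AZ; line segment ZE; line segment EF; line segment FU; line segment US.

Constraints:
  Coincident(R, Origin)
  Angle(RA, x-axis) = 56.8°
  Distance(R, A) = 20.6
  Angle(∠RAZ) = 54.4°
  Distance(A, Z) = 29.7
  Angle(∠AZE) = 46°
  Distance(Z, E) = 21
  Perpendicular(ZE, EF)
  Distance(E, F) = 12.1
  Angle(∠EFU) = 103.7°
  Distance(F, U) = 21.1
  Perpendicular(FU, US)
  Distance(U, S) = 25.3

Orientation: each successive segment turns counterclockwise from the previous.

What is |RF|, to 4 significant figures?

11.50

R is at the origin; RA runs at 56.8° with length 20.6, so A = (11.28, 17.24). ∠RAZ = 54.4° gives AZ at -177.6° from the x-axis; with |AZ| = 29.7, Z = (-18.39, 15.99). ∠AZE = 46.0° gives ZE at -43.60° from the x-axis; with |ZE| = 21.0, E = (-3.187, 1.512). The perpendicularity gives EF at right angles to ZE, so EF runs at 46.40°; with |EF| = 12.1, F = (5.158, 10.27). Then |RF| = |F − R| = 11.50.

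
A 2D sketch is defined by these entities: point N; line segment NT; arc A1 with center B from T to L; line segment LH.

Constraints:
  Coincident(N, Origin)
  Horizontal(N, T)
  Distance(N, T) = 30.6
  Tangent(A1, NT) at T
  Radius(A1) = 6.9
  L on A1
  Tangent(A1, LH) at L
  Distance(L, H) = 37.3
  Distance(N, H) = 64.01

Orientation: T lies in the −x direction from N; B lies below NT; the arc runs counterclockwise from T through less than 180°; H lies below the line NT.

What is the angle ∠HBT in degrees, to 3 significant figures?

148°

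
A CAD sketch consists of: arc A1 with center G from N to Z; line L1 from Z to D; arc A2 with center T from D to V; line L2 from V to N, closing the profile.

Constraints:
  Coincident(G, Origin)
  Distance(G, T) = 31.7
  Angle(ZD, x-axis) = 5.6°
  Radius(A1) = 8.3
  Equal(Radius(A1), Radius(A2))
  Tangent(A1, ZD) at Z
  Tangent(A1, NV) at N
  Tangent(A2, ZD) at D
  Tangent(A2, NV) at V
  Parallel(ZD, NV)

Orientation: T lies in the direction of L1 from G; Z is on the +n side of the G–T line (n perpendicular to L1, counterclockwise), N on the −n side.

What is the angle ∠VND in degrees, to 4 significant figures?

27.64°

Tangency of A1 to both parallel lines with radius 8.3 puts Z and N at G ± 8.3·n: Z = (-0.8099, 8.260), N = (0.8099, -8.260). Equal radii place D and V the same way about T: D = T + 8.3·n = (30.74, 11.35), V = T − 8.3·n = (32.36, -5.167). Then cos ∠VND = NV·ND / (|NV||ND|), giving 27.64°.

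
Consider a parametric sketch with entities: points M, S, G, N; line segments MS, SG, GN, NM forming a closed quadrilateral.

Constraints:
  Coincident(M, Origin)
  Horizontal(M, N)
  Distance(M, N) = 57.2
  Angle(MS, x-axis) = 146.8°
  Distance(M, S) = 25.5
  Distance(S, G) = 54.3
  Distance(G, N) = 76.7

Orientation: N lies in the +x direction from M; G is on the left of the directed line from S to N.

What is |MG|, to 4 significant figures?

59.91

M is at the origin; M and N share the same y with |MN| = 57.2 and N in +x, so N = (57.2, 0). MS runs at 146.8° with |MS| = 25.5, so S = (-21.34, 13.96). G is determined by |SG| = 54.3 and |GN| = 76.7 together: it lies at the intersection of circle(S, 54.3) and circle(N, 76.7). With |SN| = 79.77, the foot of the radical line on SN is 21.49 from S and the perpendicular offset is √(54.3² − 21.49²) = 49.87. Taking the left-of-SN solution: G = (8.551, 59.30).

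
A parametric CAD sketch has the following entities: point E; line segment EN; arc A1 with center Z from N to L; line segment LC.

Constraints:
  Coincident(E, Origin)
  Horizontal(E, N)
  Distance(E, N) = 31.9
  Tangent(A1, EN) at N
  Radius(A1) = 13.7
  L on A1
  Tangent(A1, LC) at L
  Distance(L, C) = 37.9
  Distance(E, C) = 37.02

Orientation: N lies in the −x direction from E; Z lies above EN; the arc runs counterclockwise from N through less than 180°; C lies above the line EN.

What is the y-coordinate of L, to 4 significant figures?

5.883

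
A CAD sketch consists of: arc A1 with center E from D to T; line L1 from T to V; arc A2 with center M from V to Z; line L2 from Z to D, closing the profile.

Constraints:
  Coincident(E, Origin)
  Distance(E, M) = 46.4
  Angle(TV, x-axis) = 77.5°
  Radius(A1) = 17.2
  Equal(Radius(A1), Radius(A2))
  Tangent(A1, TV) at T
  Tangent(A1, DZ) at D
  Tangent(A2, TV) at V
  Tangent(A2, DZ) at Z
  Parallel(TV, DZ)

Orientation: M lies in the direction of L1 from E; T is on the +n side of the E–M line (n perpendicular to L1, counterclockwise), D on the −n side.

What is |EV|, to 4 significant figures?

49.49

The slot axis is L1's direction at 77.5°, so u = (cos 77.5°, sin 77.5°) = (0.2164, 0.9763) and n = (−sin 77.5°, cos 77.5°) = (-0.9763, 0.2164). E is at the origin and M lies 46.4 along u from E, so M = 46.4·u = (10.04, 45.30). Tangency of A1 to both parallel lines with radius 17.2 puts T and D at E ± 17.2·n: T = (-16.79, 3.723), D = (16.79, -3.723). Equal radii place V and Z the same way about M: V = M + 17.2·n = (-6.749, 49.02), Z = M − 17.2·n = (26.84, 41.58). Then |EV| = |V − E| = 49.49.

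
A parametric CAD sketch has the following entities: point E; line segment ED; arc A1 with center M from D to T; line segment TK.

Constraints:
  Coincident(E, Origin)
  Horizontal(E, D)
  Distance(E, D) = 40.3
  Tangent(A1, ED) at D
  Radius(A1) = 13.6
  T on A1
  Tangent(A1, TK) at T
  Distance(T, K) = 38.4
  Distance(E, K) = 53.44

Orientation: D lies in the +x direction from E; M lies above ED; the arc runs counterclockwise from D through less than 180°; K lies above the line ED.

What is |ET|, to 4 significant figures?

54.76

E is at the origin; ED is horizontal with |ED| = 40.3 and D on the +x side, so D = (40.30, 0.000). Tangency of A1 to ED means the radius MD is perpendicular to ED, so M = D + (0, 13.6) = (40.30, 13.60). Since MT ⟂ TK (tangency), |MK| = √(13.6² + 38.4²) = 40.74 regardless of where T sits on A1. So K lies on both circle(E, 53.44) and circle(M, 40.74); the above-ED intersection is K = (20.65, 49.29). T is the foot of the tangent from K: T = (49.34, 23.76).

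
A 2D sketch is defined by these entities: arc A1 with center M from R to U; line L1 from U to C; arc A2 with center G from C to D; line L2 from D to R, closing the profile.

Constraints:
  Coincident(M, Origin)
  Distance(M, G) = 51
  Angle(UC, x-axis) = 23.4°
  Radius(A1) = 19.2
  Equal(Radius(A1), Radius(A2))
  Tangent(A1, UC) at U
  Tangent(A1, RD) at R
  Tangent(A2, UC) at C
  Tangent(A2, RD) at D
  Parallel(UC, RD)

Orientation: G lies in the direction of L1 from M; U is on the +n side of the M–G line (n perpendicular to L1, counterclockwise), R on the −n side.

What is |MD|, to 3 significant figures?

54.5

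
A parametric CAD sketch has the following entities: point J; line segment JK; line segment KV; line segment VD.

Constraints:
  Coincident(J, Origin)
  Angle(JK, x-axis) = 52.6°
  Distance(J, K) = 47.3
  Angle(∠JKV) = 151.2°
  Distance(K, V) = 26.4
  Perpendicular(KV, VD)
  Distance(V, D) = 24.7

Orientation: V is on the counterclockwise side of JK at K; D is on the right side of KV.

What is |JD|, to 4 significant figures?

82.82

∠JKV = 151.2°, so KV runs at 52.6° + (180° − 151.2°) = 81.40° from the x-axis; with |KV| = 26.4, V = K + 26.4·(cos 81.40°, sin 81.40°) = (32.68, 63.68). KV ⟂ VD; with |VD| = 24.7 on the right of KV, D = V + 24.7·(0.9888, -0.1495) = (57.10, 59.99). Then |JD| = |D − J| = 82.82.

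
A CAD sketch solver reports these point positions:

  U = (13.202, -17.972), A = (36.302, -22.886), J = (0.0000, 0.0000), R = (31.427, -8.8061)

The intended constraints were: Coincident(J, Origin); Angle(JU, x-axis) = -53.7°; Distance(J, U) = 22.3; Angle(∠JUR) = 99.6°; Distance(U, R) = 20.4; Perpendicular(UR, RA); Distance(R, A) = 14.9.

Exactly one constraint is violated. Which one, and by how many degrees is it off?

Perpendicular(UR, RA) — off by 7.60°.

J = (0.00, 0.00) ✓; JU at -53.70° ✓; |JU| = 22.30 ✓; ∠JUR = 99.60° ✓; |UR| = 20.40 ✓; ∠(UR, RA) = 97.60° ✗; |RA| = 14.90 ✓.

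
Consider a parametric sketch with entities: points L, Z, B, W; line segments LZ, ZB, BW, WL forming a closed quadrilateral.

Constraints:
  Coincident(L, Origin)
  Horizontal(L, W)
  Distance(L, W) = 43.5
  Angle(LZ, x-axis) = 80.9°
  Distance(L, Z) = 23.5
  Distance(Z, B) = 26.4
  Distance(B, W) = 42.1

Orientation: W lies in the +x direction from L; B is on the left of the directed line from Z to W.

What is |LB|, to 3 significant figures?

45.8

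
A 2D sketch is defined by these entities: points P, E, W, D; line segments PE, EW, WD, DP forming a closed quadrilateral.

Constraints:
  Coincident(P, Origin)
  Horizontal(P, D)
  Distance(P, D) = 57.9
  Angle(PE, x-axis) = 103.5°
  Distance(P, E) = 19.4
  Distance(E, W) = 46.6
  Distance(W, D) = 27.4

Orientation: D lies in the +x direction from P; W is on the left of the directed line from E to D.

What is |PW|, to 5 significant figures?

47.494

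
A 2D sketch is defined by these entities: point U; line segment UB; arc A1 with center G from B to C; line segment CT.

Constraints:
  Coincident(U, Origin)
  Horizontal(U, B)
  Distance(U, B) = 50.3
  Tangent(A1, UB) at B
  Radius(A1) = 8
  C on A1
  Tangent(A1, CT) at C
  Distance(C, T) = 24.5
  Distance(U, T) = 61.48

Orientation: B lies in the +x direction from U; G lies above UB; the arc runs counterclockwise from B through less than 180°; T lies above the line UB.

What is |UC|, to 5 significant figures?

58.886

Checks: U = (0.00, 0.00) ✓; ∠(GB, BU) = 90.00° ✓; |GC| = 8.000 ✓; ∠(GC, CT) = 90.00° ✓; |CT| = 24.50 ✓; |UT| = 61.48 ✓.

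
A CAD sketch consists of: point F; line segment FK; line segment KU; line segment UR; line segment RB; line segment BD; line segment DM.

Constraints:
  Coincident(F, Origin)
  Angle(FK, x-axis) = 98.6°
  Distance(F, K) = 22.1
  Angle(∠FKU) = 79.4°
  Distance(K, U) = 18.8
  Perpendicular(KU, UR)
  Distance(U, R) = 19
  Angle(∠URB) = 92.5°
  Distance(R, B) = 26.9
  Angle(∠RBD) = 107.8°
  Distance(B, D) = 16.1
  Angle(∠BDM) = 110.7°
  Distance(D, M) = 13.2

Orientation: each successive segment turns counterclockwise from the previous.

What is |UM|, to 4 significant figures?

22.78

F is at the origin; FK runs at 98.6° with length 22.1, so K = (-3.305, 21.85). ∠FKU = 79.4° gives KU at -160.8° from the x-axis; with |KU| = 18.8, U = (-21.06, 15.67). The perpendicularity gives UR at right angles to KU, so UR runs at -70.80°; with |UR| = 19.0, R = (-14.81, -2.274). ∠URB = 92.5° gives RB at 16.70° from the x-axis; with |RB| = 26.9, B = (10.95, 5.456). ∠RBD = 107.8° gives BD at 88.90° from the x-axis; with |BD| = 16.1, D = (11.26, 21.55). ∠BDM = 110.7° gives DM at 158.2° from the x-axis; with |DM| = 13.2, M = (-0.9920, 26.45). Then |UM| = |M − U| = 22.78.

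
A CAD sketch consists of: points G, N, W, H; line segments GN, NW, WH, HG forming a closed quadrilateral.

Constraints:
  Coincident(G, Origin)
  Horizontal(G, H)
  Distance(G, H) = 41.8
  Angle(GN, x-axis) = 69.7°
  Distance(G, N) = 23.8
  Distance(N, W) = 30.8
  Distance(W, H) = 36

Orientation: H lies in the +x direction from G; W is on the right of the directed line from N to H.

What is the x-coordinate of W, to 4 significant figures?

6.804

Checks: |NW| = 30.80 ✓; |WH| = 36.00 ✓.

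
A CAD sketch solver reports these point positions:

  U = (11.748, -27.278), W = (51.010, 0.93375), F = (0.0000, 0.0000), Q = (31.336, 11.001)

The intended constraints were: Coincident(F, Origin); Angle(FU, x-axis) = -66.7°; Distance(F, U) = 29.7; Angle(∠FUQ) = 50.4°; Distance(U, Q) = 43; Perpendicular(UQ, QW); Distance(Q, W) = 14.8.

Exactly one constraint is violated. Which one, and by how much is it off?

Distance(Q, W) = 14.8 — off by 7.30.

F = (0.00, 0.00) ✓; FU at -66.70° ✓; |FU| = 29.70 ✓; ∠FUQ = 50.40° ✓; |UQ| = 43.00 ✓; ∠(UQ, QW) = 90.00° ✓; |QW| = 22.10 ✗.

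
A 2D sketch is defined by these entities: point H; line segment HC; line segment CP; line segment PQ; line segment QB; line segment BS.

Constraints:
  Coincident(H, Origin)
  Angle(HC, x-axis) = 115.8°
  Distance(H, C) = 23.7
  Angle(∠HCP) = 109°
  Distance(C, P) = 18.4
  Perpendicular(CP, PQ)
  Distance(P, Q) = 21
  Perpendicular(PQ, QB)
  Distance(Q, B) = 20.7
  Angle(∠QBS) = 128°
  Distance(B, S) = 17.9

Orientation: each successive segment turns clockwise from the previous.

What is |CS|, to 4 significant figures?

15.00

PQ ⟂ QB, so QB runs at -135.2°; with |QB| = 20.7, B = (2.850, 4.816). ∠QBS = 128.0° gives BS at 172.8° from the x-axis; with |BS| = 17.9, S = (-14.91, 7.059). Then |CS| = |S − C| = 15.00.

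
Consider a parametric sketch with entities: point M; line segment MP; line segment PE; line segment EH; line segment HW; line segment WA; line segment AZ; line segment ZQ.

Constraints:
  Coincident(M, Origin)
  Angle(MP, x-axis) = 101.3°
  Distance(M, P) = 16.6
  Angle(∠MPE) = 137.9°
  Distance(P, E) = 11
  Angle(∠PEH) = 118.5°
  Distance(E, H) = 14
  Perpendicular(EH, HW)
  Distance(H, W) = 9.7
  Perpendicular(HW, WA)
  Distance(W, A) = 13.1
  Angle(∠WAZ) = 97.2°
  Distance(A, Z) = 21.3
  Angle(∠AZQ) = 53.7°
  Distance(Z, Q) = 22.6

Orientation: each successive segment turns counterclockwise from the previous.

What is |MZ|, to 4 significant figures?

37.24

M is at the origin; MP runs at 101.3° with length 16.6, so P = (-3.253, 16.28). ∠MPE = 137.9° gives PE at 143.4° from the x-axis; with |PE| = 11.0, E = (-12.08, 22.84). ∠PEH = 118.5° gives EH at -155.1° from the x-axis; with |EH| = 14.0, H = (-24.78, 16.94). The perpendicularity gives HW at right angles to EH, so HW runs at -65.10°; with |HW| = 9.7, W = (-20.70, 8.144). The perpendicularity gives WA at right angles to HW, so WA runs at 24.90°; with |WA| = 13.1, A = (-8.816, 13.66). ∠WAZ = 97.2° gives AZ at 107.7° from the x-axis; with |AZ| = 21.3, Z = (-15.29, 33.95). Then |MZ| = |Z − M| = 37.24.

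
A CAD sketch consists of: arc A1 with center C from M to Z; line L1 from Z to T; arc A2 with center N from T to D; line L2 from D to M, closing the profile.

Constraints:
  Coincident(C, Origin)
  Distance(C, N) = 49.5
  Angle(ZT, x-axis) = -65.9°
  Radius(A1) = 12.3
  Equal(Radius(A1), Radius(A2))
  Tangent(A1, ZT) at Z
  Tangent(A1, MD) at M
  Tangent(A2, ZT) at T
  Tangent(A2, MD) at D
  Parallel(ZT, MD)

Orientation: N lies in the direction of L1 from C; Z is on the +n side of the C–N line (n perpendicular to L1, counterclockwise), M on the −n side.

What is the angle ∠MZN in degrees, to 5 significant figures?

76.045°

C is at the origin and N lies 49.5 along u from C, so N = 49.5·u = (20.212, -45.185). Tangency of A1 to both parallel lines with radius 12.3 puts Z and M at C ± 12.3·n: Z = (11.228, 5.0225), M = (-11.228, -5.0225). Then cos ∠MZN = ZM·ZN / (|ZM||ZN|), giving 76.045°.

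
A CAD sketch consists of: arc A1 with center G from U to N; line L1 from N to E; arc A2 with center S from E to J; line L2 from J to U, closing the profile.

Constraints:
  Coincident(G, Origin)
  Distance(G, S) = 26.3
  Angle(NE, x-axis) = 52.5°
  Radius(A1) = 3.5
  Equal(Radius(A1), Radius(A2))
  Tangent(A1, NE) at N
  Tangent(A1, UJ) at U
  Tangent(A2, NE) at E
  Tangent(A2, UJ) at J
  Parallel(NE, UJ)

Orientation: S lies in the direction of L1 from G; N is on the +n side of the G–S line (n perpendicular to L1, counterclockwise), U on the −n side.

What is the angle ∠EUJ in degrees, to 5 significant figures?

14.904°

The slot axis is L1's direction at 52.5°, so u = (cos 52.5°, sin 52.5°) = (0.60876, 0.79335) and n = (−sin 52.5°, cos 52.5°) = (-0.79335, 0.60876). G is at the origin and S lies 26.3 along u from G, so S = 26.3·u = (16.010, 20.865). Tangency of A1 to both parallel lines with radius 3.5 puts N and U at G ± 3.5·n: N = (-2.7767, 2.1307), U = (2.7767, -2.1307). Equal radii place E and J the same way about S: E = S + 3.5·n = (13.234, 22.996), J = S − 3.5·n = (18.787, 18.735). Then cos ∠EUJ = UE·UJ / (|UE||UJ|), giving 14.904°.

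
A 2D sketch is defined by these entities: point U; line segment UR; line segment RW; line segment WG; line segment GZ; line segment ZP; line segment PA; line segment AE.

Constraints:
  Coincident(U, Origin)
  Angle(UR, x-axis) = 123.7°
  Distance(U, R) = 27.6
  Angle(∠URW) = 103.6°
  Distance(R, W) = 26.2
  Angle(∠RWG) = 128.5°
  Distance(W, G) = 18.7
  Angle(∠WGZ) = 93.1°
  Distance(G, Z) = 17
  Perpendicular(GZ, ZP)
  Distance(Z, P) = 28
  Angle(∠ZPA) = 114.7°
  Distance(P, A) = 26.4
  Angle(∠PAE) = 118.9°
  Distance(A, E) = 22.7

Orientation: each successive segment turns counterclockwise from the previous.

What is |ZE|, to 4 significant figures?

49.39

U is at the origin; UR runs at 123.7° with length 27.6, so R = (-15.31, 22.96). ∠URW = 103.6° gives RW at -159.9° from the x-axis; with |RW| = 26.2, W = (-39.92, 13.96). ∠RWG = 128.5° gives WG at -108.4° from the x-axis; with |WG| = 18.7, G = (-45.82, -3.786). ∠WGZ = 93.1° gives GZ at -21.50° from the x-axis; with |GZ| = 17.0, Z = (-30.00, -10.02). GZ is perpendicular to ZP, so ZP runs at 68.50°; with |ZP| = 28.0, P = (-19.74, 16.04). ∠ZPA = 114.7° gives PA at 133.8° from the x-axis; with |PA| = 26.4, A = (-38.01, 35.09). ∠PAE = 118.9° gives AE at -165.1° from the x-axis; with |AE| = 22.7, E = (-59.95, 29.25). Then |ZE| = |E − Z| = 49.39.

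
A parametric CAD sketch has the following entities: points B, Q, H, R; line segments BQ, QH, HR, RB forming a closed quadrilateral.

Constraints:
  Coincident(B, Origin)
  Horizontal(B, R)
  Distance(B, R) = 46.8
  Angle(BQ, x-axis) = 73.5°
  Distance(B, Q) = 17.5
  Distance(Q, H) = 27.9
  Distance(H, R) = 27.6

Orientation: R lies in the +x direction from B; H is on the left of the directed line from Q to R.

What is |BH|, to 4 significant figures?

39.68

B is at the origin; B and R share the same y with |BR| = 46.8 and R in +x, so R = (46.8, 0). BQ runs at 73.5° with |BQ| = 17.5, so Q = (4.970, 16.78). H is determined by |QH| = 27.9 and |HR| = 27.6 together: it lies at the intersection of circle(Q, 27.9) and circle(R, 27.6). With |QR| = 45.07, the foot of the radical line on QR is 22.72 from Q and the perpendicular offset is √(27.9² − 22.72²) = 16.19. Taking the left-of-QR solution: H = (32.09, 23.35).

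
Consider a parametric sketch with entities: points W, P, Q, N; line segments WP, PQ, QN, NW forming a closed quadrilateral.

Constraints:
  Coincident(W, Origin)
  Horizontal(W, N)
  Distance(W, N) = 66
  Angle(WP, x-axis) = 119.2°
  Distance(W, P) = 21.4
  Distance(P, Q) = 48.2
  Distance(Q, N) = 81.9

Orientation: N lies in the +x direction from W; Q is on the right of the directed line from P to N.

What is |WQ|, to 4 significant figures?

31.30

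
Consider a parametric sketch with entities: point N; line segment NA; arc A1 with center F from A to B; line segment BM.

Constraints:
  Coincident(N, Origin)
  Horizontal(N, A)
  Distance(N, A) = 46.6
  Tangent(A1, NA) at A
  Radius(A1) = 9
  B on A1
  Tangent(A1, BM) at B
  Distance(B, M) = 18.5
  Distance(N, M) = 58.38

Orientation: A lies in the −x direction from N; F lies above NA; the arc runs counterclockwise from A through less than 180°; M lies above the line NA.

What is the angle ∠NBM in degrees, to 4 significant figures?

147.1°

Checks: |FB| = 9.000 ✓; ∠(FB, BM) = 90.00° ✓; |BM| = 18.50 ✓; |NM| = 58.38 ✓.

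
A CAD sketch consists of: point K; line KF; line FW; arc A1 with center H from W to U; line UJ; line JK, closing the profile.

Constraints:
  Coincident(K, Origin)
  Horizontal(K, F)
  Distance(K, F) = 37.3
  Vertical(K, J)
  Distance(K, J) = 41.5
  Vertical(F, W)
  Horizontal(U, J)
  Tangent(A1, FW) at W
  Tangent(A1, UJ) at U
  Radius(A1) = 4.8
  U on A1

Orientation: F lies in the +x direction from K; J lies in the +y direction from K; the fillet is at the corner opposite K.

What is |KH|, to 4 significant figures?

49.02

KJ is vertical with |KJ| = 41.5 and J on the +y side, so J = (0.000, 41.50). The virtual corner opposite K is at (37.30, 41.50). Since A1 is tangent to FW there, HW ⟂ FW and tangency of A1 to UJ means the radius HU is perpendicular to UJ, with radius 4.8, so the center H sits 4.8 in from both sides at H = (32.50, 36.70). Then |KH| = |H − K| = 49.02.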